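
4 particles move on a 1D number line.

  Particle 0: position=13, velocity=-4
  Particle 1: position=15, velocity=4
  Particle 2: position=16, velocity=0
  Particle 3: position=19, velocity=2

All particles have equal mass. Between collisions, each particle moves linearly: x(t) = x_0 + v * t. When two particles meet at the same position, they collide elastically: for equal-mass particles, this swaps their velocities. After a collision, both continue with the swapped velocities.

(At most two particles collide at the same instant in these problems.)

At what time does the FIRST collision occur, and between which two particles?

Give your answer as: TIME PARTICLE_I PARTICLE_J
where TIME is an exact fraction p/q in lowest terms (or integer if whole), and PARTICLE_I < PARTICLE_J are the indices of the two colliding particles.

Pair (0,1): pos 13,15 vel -4,4 -> not approaching (rel speed -8 <= 0)
Pair (1,2): pos 15,16 vel 4,0 -> gap=1, closing at 4/unit, collide at t=1/4
Pair (2,3): pos 16,19 vel 0,2 -> not approaching (rel speed -2 <= 0)
Earliest collision: t=1/4 between 1 and 2

Answer: 1/4 1 2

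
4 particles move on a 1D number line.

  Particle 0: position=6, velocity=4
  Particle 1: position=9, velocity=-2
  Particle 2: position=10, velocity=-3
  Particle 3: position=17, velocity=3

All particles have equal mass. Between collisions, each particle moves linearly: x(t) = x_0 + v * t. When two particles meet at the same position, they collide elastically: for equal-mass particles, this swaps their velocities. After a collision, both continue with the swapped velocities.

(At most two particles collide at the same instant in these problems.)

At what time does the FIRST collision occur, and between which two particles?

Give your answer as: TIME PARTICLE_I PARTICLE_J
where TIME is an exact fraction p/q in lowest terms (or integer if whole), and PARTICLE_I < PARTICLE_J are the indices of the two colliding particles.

Pair (0,1): pos 6,9 vel 4,-2 -> gap=3, closing at 6/unit, collide at t=1/2
Pair (1,2): pos 9,10 vel -2,-3 -> gap=1, closing at 1/unit, collide at t=1
Pair (2,3): pos 10,17 vel -3,3 -> not approaching (rel speed -6 <= 0)
Earliest collision: t=1/2 between 0 and 1

Answer: 1/2 0 1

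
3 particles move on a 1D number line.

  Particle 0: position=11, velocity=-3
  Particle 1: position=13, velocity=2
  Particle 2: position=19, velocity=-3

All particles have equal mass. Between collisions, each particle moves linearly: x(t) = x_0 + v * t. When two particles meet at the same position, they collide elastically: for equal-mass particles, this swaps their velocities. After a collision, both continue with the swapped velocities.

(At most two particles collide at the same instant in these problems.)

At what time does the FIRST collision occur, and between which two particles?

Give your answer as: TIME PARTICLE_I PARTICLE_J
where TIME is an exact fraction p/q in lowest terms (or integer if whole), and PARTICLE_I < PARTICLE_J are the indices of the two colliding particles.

Answer: 6/5 1 2

Derivation:
Pair (0,1): pos 11,13 vel -3,2 -> not approaching (rel speed -5 <= 0)
Pair (1,2): pos 13,19 vel 2,-3 -> gap=6, closing at 5/unit, collide at t=6/5
Earliest collision: t=6/5 between 1 and 2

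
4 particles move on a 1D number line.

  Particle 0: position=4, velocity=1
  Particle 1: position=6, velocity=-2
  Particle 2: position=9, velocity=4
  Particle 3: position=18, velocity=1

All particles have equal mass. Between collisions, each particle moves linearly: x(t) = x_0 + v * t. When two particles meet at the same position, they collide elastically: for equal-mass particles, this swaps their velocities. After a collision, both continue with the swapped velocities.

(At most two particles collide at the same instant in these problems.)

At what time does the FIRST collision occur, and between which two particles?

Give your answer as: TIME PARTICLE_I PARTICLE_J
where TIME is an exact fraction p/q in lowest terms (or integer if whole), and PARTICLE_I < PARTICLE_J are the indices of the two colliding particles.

Pair (0,1): pos 4,6 vel 1,-2 -> gap=2, closing at 3/unit, collide at t=2/3
Pair (1,2): pos 6,9 vel -2,4 -> not approaching (rel speed -6 <= 0)
Pair (2,3): pos 9,18 vel 4,1 -> gap=9, closing at 3/unit, collide at t=3
Earliest collision: t=2/3 between 0 and 1

Answer: 2/3 0 1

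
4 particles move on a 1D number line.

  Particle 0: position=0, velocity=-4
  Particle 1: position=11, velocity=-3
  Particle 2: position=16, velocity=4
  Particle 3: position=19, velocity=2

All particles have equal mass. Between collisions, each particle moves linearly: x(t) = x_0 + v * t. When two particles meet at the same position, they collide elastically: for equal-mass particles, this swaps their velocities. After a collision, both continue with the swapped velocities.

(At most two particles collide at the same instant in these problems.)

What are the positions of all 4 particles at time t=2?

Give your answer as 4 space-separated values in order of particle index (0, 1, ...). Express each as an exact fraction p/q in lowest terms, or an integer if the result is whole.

Collision at t=3/2: particles 2 and 3 swap velocities; positions: p0=-6 p1=13/2 p2=22 p3=22; velocities now: v0=-4 v1=-3 v2=2 v3=4
Advance to t=2 (no further collisions before then); velocities: v0=-4 v1=-3 v2=2 v3=4; positions = -8 5 23 24

Answer: -8 5 23 24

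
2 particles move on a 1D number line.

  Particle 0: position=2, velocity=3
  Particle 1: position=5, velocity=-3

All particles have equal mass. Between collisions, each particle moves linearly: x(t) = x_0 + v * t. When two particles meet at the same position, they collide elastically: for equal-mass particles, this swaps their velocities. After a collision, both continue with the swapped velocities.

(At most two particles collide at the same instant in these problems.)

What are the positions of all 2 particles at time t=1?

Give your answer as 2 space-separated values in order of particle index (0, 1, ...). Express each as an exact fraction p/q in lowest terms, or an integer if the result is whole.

Answer: 2 5

Derivation:
Collision at t=1/2: particles 0 and 1 swap velocities; positions: p0=7/2 p1=7/2; velocities now: v0=-3 v1=3
Advance to t=1 (no further collisions before then); velocities: v0=-3 v1=3; positions = 2 5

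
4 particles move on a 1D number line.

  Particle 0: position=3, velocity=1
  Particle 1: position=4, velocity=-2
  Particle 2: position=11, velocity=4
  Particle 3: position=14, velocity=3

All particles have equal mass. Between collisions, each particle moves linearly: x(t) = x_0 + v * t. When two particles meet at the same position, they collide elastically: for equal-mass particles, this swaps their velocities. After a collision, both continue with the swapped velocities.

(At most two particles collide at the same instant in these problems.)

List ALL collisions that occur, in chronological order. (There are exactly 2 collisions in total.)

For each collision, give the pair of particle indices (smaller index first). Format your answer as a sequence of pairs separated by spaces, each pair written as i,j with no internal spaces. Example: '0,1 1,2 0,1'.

Collision at t=1/3: particles 0 and 1 swap velocities; positions: p0=10/3 p1=10/3 p2=37/3 p3=15; velocities now: v0=-2 v1=1 v2=4 v3=3
Collision at t=3: particles 2 and 3 swap velocities; positions: p0=-2 p1=6 p2=23 p3=23; velocities now: v0=-2 v1=1 v2=3 v3=4

Answer: 0,1 2,3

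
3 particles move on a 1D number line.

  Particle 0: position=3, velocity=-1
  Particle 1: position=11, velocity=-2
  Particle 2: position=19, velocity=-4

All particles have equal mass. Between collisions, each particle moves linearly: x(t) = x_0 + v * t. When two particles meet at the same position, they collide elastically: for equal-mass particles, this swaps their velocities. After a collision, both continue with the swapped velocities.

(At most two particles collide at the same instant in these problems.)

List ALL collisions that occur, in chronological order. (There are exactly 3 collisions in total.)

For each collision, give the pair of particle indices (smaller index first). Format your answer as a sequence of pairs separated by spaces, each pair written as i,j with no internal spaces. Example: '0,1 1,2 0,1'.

Answer: 1,2 0,1 1,2

Derivation:
Collision at t=4: particles 1 and 2 swap velocities; positions: p0=-1 p1=3 p2=3; velocities now: v0=-1 v1=-4 v2=-2
Collision at t=16/3: particles 0 and 1 swap velocities; positions: p0=-7/3 p1=-7/3 p2=1/3; velocities now: v0=-4 v1=-1 v2=-2
Collision at t=8: particles 1 and 2 swap velocities; positions: p0=-13 p1=-5 p2=-5; velocities now: v0=-4 v1=-2 v2=-1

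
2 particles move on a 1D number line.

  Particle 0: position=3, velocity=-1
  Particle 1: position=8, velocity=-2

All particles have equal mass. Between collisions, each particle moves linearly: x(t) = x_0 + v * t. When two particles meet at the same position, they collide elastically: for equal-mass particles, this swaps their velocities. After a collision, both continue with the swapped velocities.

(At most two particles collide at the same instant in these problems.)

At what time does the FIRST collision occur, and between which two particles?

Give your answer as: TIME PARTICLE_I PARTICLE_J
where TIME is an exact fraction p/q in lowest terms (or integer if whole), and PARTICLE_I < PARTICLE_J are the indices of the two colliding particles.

Answer: 5 0 1

Derivation:
Pair (0,1): pos 3,8 vel -1,-2 -> gap=5, closing at 1/unit, collide at t=5
Earliest collision: t=5 between 0 and 1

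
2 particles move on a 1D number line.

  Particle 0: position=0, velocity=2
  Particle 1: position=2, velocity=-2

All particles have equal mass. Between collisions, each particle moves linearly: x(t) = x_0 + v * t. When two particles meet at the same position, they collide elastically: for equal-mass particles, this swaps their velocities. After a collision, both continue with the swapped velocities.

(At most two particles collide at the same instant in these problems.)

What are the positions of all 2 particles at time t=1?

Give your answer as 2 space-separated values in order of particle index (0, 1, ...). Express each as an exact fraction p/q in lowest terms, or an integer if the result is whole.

Answer: 0 2

Derivation:
Collision at t=1/2: particles 0 and 1 swap velocities; positions: p0=1 p1=1; velocities now: v0=-2 v1=2
Advance to t=1 (no further collisions before then); velocities: v0=-2 v1=2; positions = 0 2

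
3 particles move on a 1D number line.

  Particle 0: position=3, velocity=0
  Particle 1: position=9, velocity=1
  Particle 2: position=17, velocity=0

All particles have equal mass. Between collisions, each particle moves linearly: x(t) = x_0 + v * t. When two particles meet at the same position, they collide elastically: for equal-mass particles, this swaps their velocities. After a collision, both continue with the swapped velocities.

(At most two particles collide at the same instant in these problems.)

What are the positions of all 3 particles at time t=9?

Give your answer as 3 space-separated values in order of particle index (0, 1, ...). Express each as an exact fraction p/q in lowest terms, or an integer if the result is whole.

Collision at t=8: particles 1 and 2 swap velocities; positions: p0=3 p1=17 p2=17; velocities now: v0=0 v1=0 v2=1
Advance to t=9 (no further collisions before then); velocities: v0=0 v1=0 v2=1; positions = 3 17 18

Answer: 3 17 18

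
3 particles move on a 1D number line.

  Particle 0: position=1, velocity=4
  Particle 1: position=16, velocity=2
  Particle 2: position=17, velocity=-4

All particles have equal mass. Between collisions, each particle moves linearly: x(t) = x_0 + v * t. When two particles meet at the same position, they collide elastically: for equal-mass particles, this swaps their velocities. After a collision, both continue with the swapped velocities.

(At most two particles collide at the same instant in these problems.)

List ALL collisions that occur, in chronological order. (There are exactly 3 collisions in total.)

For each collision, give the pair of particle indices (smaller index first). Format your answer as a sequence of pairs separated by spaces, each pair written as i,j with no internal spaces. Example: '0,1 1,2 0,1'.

Answer: 1,2 0,1 1,2

Derivation:
Collision at t=1/6: particles 1 and 2 swap velocities; positions: p0=5/3 p1=49/3 p2=49/3; velocities now: v0=4 v1=-4 v2=2
Collision at t=2: particles 0 and 1 swap velocities; positions: p0=9 p1=9 p2=20; velocities now: v0=-4 v1=4 v2=2
Collision at t=15/2: particles 1 and 2 swap velocities; positions: p0=-13 p1=31 p2=31; velocities now: v0=-4 v1=2 v2=4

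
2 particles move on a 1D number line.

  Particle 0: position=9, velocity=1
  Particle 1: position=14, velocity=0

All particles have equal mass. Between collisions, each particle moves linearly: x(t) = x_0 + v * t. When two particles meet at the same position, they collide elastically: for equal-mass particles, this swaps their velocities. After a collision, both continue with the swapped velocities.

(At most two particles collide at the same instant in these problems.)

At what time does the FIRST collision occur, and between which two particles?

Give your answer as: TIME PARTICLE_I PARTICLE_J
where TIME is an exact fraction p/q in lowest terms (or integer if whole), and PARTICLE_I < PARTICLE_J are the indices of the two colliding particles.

Answer: 5 0 1

Derivation:
Pair (0,1): pos 9,14 vel 1,0 -> gap=5, closing at 1/unit, collide at t=5
Earliest collision: t=5 between 0 and 1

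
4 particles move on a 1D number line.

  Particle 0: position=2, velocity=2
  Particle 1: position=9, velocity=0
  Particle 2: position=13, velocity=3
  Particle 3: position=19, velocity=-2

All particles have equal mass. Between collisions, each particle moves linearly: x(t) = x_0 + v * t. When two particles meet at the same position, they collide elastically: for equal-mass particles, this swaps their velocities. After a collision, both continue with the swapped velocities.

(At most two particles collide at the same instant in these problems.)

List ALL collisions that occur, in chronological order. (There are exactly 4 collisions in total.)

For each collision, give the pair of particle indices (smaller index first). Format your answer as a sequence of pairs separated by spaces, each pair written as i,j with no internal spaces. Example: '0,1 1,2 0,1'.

Answer: 2,3 0,1 1,2 0,1

Derivation:
Collision at t=6/5: particles 2 and 3 swap velocities; positions: p0=22/5 p1=9 p2=83/5 p3=83/5; velocities now: v0=2 v1=0 v2=-2 v3=3
Collision at t=7/2: particles 0 and 1 swap velocities; positions: p0=9 p1=9 p2=12 p3=47/2; velocities now: v0=0 v1=2 v2=-2 v3=3
Collision at t=17/4: particles 1 and 2 swap velocities; positions: p0=9 p1=21/2 p2=21/2 p3=103/4; velocities now: v0=0 v1=-2 v2=2 v3=3
Collision at t=5: particles 0 and 1 swap velocities; positions: p0=9 p1=9 p2=12 p3=28; velocities now: v0=-2 v1=0 v2=2 v3=3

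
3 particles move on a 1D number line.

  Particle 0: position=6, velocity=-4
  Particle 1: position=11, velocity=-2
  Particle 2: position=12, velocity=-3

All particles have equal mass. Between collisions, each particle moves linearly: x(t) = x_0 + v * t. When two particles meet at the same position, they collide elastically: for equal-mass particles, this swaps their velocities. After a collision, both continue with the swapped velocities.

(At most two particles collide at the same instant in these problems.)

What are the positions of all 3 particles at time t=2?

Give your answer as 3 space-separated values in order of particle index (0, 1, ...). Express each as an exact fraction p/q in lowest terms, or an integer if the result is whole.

Answer: -2 6 7

Derivation:
Collision at t=1: particles 1 and 2 swap velocities; positions: p0=2 p1=9 p2=9; velocities now: v0=-4 v1=-3 v2=-2
Advance to t=2 (no further collisions before then); velocities: v0=-4 v1=-3 v2=-2; positions = -2 6 7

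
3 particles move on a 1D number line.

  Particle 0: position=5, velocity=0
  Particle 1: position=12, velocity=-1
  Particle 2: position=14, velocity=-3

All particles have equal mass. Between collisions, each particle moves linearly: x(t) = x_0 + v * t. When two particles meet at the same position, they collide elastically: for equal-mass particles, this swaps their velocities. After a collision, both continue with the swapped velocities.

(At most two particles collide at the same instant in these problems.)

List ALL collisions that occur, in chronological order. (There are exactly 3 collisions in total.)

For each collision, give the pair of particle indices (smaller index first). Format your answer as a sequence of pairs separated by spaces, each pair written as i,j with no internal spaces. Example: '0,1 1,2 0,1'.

Collision at t=1: particles 1 and 2 swap velocities; positions: p0=5 p1=11 p2=11; velocities now: v0=0 v1=-3 v2=-1
Collision at t=3: particles 0 and 1 swap velocities; positions: p0=5 p1=5 p2=9; velocities now: v0=-3 v1=0 v2=-1
Collision at t=7: particles 1 and 2 swap velocities; positions: p0=-7 p1=5 p2=5; velocities now: v0=-3 v1=-1 v2=0

Answer: 1,2 0,1 1,2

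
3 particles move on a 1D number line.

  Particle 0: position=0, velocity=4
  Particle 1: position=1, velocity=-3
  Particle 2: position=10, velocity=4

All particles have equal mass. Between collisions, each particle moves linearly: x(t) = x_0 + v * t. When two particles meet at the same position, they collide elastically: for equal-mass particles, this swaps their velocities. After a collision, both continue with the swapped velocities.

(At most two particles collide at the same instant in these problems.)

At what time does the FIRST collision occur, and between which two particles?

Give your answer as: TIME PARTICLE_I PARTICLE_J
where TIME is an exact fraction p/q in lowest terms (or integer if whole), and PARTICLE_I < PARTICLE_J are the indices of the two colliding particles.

Answer: 1/7 0 1

Derivation:
Pair (0,1): pos 0,1 vel 4,-3 -> gap=1, closing at 7/unit, collide at t=1/7
Pair (1,2): pos 1,10 vel -3,4 -> not approaching (rel speed -7 <= 0)
Earliest collision: t=1/7 between 0 and 1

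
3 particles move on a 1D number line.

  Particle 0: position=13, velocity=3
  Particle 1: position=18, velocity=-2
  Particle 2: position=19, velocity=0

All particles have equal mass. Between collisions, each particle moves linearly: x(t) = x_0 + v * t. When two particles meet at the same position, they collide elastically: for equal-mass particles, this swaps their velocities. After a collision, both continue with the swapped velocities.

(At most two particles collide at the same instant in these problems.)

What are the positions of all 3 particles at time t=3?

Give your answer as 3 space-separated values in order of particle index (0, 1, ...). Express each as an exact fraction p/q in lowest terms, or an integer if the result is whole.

Collision at t=1: particles 0 and 1 swap velocities; positions: p0=16 p1=16 p2=19; velocities now: v0=-2 v1=3 v2=0
Collision at t=2: particles 1 and 2 swap velocities; positions: p0=14 p1=19 p2=19; velocities now: v0=-2 v1=0 v2=3
Advance to t=3 (no further collisions before then); velocities: v0=-2 v1=0 v2=3; positions = 12 19 22

Answer: 12 19 22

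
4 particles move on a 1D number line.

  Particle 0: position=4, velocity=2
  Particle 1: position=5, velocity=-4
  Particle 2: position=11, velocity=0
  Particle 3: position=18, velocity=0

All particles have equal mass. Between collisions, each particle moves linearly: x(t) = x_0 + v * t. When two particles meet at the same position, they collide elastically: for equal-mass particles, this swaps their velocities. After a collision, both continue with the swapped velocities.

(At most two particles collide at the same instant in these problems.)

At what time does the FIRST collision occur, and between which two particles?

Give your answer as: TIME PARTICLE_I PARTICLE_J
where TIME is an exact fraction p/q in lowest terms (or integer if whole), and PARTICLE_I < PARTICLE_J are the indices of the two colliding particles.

Pair (0,1): pos 4,5 vel 2,-4 -> gap=1, closing at 6/unit, collide at t=1/6
Pair (1,2): pos 5,11 vel -4,0 -> not approaching (rel speed -4 <= 0)
Pair (2,3): pos 11,18 vel 0,0 -> not approaching (rel speed 0 <= 0)
Earliest collision: t=1/6 between 0 and 1

Answer: 1/6 0 1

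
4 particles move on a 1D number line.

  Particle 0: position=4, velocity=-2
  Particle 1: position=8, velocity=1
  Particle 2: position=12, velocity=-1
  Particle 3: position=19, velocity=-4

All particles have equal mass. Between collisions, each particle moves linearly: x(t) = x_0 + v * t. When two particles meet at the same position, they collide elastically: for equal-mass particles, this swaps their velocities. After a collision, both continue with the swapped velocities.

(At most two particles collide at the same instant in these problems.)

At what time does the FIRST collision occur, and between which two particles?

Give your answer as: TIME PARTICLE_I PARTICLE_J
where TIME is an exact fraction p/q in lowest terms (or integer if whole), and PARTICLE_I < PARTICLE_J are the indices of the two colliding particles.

Pair (0,1): pos 4,8 vel -2,1 -> not approaching (rel speed -3 <= 0)
Pair (1,2): pos 8,12 vel 1,-1 -> gap=4, closing at 2/unit, collide at t=2
Pair (2,3): pos 12,19 vel -1,-4 -> gap=7, closing at 3/unit, collide at t=7/3
Earliest collision: t=2 between 1 and 2

Answer: 2 1 2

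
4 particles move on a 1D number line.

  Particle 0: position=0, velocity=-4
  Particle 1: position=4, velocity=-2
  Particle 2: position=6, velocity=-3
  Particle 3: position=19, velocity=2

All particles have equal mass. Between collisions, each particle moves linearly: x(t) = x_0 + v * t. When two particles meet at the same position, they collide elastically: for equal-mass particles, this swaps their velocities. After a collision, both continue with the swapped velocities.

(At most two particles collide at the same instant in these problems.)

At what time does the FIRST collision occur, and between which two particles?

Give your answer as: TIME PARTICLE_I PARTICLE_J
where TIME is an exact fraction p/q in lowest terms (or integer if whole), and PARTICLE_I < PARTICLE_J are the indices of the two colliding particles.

Pair (0,1): pos 0,4 vel -4,-2 -> not approaching (rel speed -2 <= 0)
Pair (1,2): pos 4,6 vel -2,-3 -> gap=2, closing at 1/unit, collide at t=2
Pair (2,3): pos 6,19 vel -3,2 -> not approaching (rel speed -5 <= 0)
Earliest collision: t=2 between 1 and 2

Answer: 2 1 2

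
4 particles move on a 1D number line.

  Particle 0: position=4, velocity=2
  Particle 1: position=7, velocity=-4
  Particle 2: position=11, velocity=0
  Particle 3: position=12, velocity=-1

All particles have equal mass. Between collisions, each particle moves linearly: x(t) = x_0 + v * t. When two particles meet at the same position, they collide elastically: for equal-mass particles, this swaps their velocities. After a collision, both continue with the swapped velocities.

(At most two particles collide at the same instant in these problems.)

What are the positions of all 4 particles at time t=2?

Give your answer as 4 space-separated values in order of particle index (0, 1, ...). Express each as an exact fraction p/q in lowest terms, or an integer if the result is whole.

Answer: -1 8 10 11

Derivation:
Collision at t=1/2: particles 0 and 1 swap velocities; positions: p0=5 p1=5 p2=11 p3=23/2; velocities now: v0=-4 v1=2 v2=0 v3=-1
Collision at t=1: particles 2 and 3 swap velocities; positions: p0=3 p1=6 p2=11 p3=11; velocities now: v0=-4 v1=2 v2=-1 v3=0
Advance to t=2 (no further collisions before then); velocities: v0=-4 v1=2 v2=-1 v3=0; positions = -1 8 10 11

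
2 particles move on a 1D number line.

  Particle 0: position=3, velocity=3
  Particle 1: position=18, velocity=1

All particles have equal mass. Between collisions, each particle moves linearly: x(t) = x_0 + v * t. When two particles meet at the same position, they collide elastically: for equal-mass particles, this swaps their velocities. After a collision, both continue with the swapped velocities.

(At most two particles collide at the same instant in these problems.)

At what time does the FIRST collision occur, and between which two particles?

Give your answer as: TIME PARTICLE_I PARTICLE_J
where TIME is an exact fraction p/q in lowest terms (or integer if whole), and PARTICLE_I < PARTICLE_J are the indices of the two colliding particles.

Answer: 15/2 0 1

Derivation:
Pair (0,1): pos 3,18 vel 3,1 -> gap=15, closing at 2/unit, collide at t=15/2
Earliest collision: t=15/2 between 0 and 1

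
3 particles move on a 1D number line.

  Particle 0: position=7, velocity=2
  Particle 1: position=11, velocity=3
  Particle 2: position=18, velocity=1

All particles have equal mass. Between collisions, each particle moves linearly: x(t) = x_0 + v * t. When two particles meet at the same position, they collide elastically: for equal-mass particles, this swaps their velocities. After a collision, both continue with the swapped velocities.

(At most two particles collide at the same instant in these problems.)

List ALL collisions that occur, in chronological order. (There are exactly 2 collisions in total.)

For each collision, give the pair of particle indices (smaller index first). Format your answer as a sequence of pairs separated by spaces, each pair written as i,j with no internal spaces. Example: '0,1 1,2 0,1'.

Answer: 1,2 0,1

Derivation:
Collision at t=7/2: particles 1 and 2 swap velocities; positions: p0=14 p1=43/2 p2=43/2; velocities now: v0=2 v1=1 v2=3
Collision at t=11: particles 0 and 1 swap velocities; positions: p0=29 p1=29 p2=44; velocities now: v0=1 v1=2 v2=3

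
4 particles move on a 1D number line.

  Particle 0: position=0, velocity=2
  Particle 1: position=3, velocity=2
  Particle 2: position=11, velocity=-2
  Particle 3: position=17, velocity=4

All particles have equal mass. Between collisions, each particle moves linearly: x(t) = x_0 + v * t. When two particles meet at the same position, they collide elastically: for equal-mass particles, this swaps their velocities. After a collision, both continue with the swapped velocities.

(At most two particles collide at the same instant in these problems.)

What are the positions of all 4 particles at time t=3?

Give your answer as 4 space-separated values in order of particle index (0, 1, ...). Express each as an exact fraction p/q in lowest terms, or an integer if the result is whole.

Answer: 5 6 9 29

Derivation:
Collision at t=2: particles 1 and 2 swap velocities; positions: p0=4 p1=7 p2=7 p3=25; velocities now: v0=2 v1=-2 v2=2 v3=4
Collision at t=11/4: particles 0 and 1 swap velocities; positions: p0=11/2 p1=11/2 p2=17/2 p3=28; velocities now: v0=-2 v1=2 v2=2 v3=4
Advance to t=3 (no further collisions before then); velocities: v0=-2 v1=2 v2=2 v3=4; positions = 5 6 9 29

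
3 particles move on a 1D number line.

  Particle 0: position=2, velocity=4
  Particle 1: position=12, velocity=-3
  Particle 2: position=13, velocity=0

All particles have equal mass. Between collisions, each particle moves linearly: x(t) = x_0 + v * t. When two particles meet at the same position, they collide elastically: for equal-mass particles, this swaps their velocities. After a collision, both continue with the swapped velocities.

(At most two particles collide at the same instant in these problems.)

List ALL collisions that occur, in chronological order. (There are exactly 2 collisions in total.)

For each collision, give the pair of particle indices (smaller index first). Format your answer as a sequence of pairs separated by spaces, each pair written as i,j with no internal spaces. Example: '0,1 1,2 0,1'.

Collision at t=10/7: particles 0 and 1 swap velocities; positions: p0=54/7 p1=54/7 p2=13; velocities now: v0=-3 v1=4 v2=0
Collision at t=11/4: particles 1 and 2 swap velocities; positions: p0=15/4 p1=13 p2=13; velocities now: v0=-3 v1=0 v2=4

Answer: 0,1 1,2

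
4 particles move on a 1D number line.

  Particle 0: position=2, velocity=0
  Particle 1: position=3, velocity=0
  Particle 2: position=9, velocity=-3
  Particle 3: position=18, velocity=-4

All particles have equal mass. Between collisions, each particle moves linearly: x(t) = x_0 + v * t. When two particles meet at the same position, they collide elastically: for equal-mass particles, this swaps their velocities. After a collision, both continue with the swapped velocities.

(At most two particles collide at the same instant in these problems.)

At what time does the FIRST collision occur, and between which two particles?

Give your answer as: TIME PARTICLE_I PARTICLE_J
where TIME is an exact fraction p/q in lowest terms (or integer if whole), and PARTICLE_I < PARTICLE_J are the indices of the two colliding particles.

Pair (0,1): pos 2,3 vel 0,0 -> not approaching (rel speed 0 <= 0)
Pair (1,2): pos 3,9 vel 0,-3 -> gap=6, closing at 3/unit, collide at t=2
Pair (2,3): pos 9,18 vel -3,-4 -> gap=9, closing at 1/unit, collide at t=9
Earliest collision: t=2 between 1 and 2

Answer: 2 1 2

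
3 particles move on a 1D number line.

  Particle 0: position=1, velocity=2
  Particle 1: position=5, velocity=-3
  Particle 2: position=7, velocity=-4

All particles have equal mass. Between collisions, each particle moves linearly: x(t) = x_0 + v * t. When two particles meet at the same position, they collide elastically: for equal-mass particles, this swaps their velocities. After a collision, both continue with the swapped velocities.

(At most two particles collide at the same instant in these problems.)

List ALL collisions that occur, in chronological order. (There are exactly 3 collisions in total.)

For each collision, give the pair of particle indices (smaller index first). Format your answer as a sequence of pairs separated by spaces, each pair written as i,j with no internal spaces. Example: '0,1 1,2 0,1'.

Answer: 0,1 1,2 0,1

Derivation:
Collision at t=4/5: particles 0 and 1 swap velocities; positions: p0=13/5 p1=13/5 p2=19/5; velocities now: v0=-3 v1=2 v2=-4
Collision at t=1: particles 1 and 2 swap velocities; positions: p0=2 p1=3 p2=3; velocities now: v0=-3 v1=-4 v2=2
Collision at t=2: particles 0 and 1 swap velocities; positions: p0=-1 p1=-1 p2=5; velocities now: v0=-4 v1=-3 v2=2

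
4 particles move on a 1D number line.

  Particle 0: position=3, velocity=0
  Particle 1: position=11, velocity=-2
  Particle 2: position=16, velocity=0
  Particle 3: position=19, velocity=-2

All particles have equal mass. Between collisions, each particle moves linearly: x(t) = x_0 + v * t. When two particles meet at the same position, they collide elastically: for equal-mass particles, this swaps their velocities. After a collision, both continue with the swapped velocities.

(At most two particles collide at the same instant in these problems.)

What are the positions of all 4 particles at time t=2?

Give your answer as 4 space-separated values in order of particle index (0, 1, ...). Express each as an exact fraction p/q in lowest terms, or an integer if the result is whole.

Collision at t=3/2: particles 2 and 3 swap velocities; positions: p0=3 p1=8 p2=16 p3=16; velocities now: v0=0 v1=-2 v2=-2 v3=0
Advance to t=2 (no further collisions before then); velocities: v0=0 v1=-2 v2=-2 v3=0; positions = 3 7 15 16

Answer: 3 7 15 16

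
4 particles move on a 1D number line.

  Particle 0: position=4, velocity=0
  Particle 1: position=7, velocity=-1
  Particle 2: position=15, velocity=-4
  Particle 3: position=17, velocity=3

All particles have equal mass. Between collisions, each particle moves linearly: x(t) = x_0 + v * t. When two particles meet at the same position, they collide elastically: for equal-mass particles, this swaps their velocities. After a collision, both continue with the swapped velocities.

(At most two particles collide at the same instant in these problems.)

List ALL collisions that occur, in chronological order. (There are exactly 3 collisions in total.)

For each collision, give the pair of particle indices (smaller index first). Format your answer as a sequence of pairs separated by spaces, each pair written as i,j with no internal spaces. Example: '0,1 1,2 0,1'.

Answer: 1,2 0,1 1,2

Derivation:
Collision at t=8/3: particles 1 and 2 swap velocities; positions: p0=4 p1=13/3 p2=13/3 p3=25; velocities now: v0=0 v1=-4 v2=-1 v3=3
Collision at t=11/4: particles 0 and 1 swap velocities; positions: p0=4 p1=4 p2=17/4 p3=101/4; velocities now: v0=-4 v1=0 v2=-1 v3=3
Collision at t=3: particles 1 and 2 swap velocities; positions: p0=3 p1=4 p2=4 p3=26; velocities now: v0=-4 v1=-1 v2=0 v3=3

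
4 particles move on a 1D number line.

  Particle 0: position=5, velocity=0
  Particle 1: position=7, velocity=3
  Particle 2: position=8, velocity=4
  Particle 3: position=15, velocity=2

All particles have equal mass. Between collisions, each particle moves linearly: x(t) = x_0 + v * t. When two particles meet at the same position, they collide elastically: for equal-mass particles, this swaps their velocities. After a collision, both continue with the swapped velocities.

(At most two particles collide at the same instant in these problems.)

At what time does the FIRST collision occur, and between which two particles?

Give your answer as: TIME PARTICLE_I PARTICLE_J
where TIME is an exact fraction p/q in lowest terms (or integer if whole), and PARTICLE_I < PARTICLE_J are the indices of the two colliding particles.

Pair (0,1): pos 5,7 vel 0,3 -> not approaching (rel speed -3 <= 0)
Pair (1,2): pos 7,8 vel 3,4 -> not approaching (rel speed -1 <= 0)
Pair (2,3): pos 8,15 vel 4,2 -> gap=7, closing at 2/unit, collide at t=7/2
Earliest collision: t=7/2 between 2 and 3

Answer: 7/2 2 3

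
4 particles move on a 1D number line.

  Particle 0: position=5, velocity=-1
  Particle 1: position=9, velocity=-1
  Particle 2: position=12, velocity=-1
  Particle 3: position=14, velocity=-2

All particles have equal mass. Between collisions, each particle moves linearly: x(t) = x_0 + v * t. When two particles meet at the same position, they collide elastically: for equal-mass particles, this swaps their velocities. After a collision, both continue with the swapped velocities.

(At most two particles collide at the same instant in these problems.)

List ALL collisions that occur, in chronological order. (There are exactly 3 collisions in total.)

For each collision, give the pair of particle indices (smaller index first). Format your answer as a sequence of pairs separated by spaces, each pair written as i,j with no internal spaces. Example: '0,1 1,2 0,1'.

Collision at t=2: particles 2 and 3 swap velocities; positions: p0=3 p1=7 p2=10 p3=10; velocities now: v0=-1 v1=-1 v2=-2 v3=-1
Collision at t=5: particles 1 and 2 swap velocities; positions: p0=0 p1=4 p2=4 p3=7; velocities now: v0=-1 v1=-2 v2=-1 v3=-1
Collision at t=9: particles 0 and 1 swap velocities; positions: p0=-4 p1=-4 p2=0 p3=3; velocities now: v0=-2 v1=-1 v2=-1 v3=-1

Answer: 2,3 1,2 0,1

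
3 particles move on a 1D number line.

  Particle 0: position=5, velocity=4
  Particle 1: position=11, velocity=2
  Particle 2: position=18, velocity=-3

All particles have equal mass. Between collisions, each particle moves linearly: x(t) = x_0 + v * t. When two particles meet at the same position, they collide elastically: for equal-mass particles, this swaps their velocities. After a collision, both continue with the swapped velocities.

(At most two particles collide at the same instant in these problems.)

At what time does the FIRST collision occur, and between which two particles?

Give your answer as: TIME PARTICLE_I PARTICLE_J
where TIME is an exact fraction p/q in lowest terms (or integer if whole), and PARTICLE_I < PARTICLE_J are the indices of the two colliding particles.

Pair (0,1): pos 5,11 vel 4,2 -> gap=6, closing at 2/unit, collide at t=3
Pair (1,2): pos 11,18 vel 2,-3 -> gap=7, closing at 5/unit, collide at t=7/5
Earliest collision: t=7/5 between 1 and 2

Answer: 7/5 1 2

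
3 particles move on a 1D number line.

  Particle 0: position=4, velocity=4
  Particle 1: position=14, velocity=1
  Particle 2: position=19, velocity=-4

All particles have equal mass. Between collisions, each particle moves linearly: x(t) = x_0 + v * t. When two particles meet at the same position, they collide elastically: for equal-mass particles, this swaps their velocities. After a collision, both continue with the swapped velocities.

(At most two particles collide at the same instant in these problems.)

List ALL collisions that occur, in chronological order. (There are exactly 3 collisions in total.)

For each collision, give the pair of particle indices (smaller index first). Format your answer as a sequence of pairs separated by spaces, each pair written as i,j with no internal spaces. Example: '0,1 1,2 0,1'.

Collision at t=1: particles 1 and 2 swap velocities; positions: p0=8 p1=15 p2=15; velocities now: v0=4 v1=-4 v2=1
Collision at t=15/8: particles 0 and 1 swap velocities; positions: p0=23/2 p1=23/2 p2=127/8; velocities now: v0=-4 v1=4 v2=1
Collision at t=10/3: particles 1 and 2 swap velocities; positions: p0=17/3 p1=52/3 p2=52/3; velocities now: v0=-4 v1=1 v2=4

Answer: 1,2 0,1 1,2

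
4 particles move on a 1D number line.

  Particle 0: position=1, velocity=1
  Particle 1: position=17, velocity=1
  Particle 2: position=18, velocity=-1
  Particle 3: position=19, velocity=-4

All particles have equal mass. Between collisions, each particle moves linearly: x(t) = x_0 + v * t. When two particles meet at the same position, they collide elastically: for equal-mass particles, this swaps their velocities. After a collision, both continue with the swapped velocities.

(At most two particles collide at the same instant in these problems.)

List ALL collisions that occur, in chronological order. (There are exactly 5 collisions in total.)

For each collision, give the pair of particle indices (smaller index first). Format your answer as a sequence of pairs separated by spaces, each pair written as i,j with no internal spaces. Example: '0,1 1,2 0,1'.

Collision at t=1/3: particles 2 and 3 swap velocities; positions: p0=4/3 p1=52/3 p2=53/3 p3=53/3; velocities now: v0=1 v1=1 v2=-4 v3=-1
Collision at t=2/5: particles 1 and 2 swap velocities; positions: p0=7/5 p1=87/5 p2=87/5 p3=88/5; velocities now: v0=1 v1=-4 v2=1 v3=-1
Collision at t=1/2: particles 2 and 3 swap velocities; positions: p0=3/2 p1=17 p2=35/2 p3=35/2; velocities now: v0=1 v1=-4 v2=-1 v3=1
Collision at t=18/5: particles 0 and 1 swap velocities; positions: p0=23/5 p1=23/5 p2=72/5 p3=103/5; velocities now: v0=-4 v1=1 v2=-1 v3=1
Collision at t=17/2: particles 1 and 2 swap velocities; positions: p0=-15 p1=19/2 p2=19/2 p3=51/2; velocities now: v0=-4 v1=-1 v2=1 v3=1

Answer: 2,3 1,2 2,3 0,1 1,2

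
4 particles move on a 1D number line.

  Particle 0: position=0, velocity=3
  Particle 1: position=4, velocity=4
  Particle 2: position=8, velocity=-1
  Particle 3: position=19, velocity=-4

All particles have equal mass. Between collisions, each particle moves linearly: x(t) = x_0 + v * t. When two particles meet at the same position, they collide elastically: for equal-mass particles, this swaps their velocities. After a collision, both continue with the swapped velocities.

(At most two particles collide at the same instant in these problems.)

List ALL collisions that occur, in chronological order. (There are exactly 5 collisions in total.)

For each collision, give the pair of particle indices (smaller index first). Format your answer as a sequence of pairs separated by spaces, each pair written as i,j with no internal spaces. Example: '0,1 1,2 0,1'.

Answer: 1,2 2,3 0,1 1,2 0,1

Derivation:
Collision at t=4/5: particles 1 and 2 swap velocities; positions: p0=12/5 p1=36/5 p2=36/5 p3=79/5; velocities now: v0=3 v1=-1 v2=4 v3=-4
Collision at t=15/8: particles 2 and 3 swap velocities; positions: p0=45/8 p1=49/8 p2=23/2 p3=23/2; velocities now: v0=3 v1=-1 v2=-4 v3=4
Collision at t=2: particles 0 and 1 swap velocities; positions: p0=6 p1=6 p2=11 p3=12; velocities now: v0=-1 v1=3 v2=-4 v3=4
Collision at t=19/7: particles 1 and 2 swap velocities; positions: p0=37/7 p1=57/7 p2=57/7 p3=104/7; velocities now: v0=-1 v1=-4 v2=3 v3=4
Collision at t=11/3: particles 0 and 1 swap velocities; positions: p0=13/3 p1=13/3 p2=11 p3=56/3; velocities now: v0=-4 v1=-1 v2=3 v3=4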